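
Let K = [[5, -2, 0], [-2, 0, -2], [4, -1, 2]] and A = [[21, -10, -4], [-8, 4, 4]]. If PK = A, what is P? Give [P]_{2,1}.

-4

Since K sits to the right of P, P = AK⁻¹.
det K = -2; the adjugate gives K⁻¹ = [[1, -2, -2], [2, -5, -5], [-1, 3/2, 2]].
P = AK⁻¹ = [[21, -10, -4], [-8, 4, 4]] · [[1, -2, -2], [2, -5, -5], [-1, 3/2, 2]] = [[5, 2, 0], [-4, 2, 4]].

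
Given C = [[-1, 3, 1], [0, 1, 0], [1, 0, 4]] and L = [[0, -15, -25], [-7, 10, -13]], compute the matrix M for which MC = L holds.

M = [[-5, 0, -5], [3, 1, -4]]

C is on the right of M, so right-multiply by C⁻¹: M = LC⁻¹.
det C = -5, so C⁻¹ = [[-4/5, 12/5, 1/5], [0, 1, 0], [1/5, -3/5, 1/5]].
M = LC⁻¹ = [[0, -15, -25], [-7, 10, -13]] · [[-4/5, 12/5, 1/5], [0, 1, 0], [1/5, -3/5, 1/5]] = [[-5, 0, -5], [3, 1, -4]].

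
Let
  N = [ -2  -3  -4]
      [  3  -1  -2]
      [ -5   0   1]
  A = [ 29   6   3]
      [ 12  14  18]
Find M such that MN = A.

M = [[-2, 0, -5], [-4, -2, -2]]

Right-multiplying both sides by N⁻¹ gives M = AN⁻¹.
N has determinant 1; N⁻¹ = [[-1, 3, 2], [7, -22, -16], [-5, 15, 11]].
M = AN⁻¹ = [[29, 6, 3], [12, 14, 18]] · [[-1, 3, 2], [7, -22, -16], [-5, 15, 11]] = [[-2, 0, -5], [-4, -2, -2]].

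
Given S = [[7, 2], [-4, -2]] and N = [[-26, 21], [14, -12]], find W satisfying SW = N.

W = [[-4, 3], [1, 0]]

Since S multiplies W on the left, W = S⁻¹N.
det S = -6; the adjugate gives S⁻¹ = [[1/3, 1/3], [-2/3, -7/6]].
W = S⁻¹N = [[1/3, 1/3], [-2/3, -7/6]] · [[-26, 21], [14, -12]] = [[-4, 3], [1, 0]].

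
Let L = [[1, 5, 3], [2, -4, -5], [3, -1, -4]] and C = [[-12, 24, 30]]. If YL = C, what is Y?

Y = [[0, -6, 0]]

Right-multiplying both sides by L⁻¹ gives Y = CL⁻¹.
det L = 6, so L⁻¹ = [[11/6, 17/6, -13/6], [-7/6, -13/6, 11/6], [5/3, 8/3, -7/3]].
Y = CL⁻¹ = [[-12, 24, 30]] · [[11/6, 17/6, -13/6], [-7/6, -13/6, 11/6], [5/3, 8/3, -7/3]] = [[0, -6, 0]].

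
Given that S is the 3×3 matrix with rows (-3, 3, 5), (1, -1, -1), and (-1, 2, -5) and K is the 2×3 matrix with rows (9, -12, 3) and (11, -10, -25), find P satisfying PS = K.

P = [[-3, -3, -3], [-4, 0, 1]]

S is on the right of P, so right-multiply by S⁻¹: P = KS⁻¹.
det S = 2; the adjugate gives S⁻¹ = [[7/2, 25/2, 1], [3, 10, 1], [1/2, 3/2, 0]].
P = KS⁻¹ = [[9, -12, 3], [11, -10, -25]] · [[7/2, 25/2, 1], [3, 10, 1], [1/2, 3/2, 0]] = [[-3, -3, -3], [-4, 0, 1]].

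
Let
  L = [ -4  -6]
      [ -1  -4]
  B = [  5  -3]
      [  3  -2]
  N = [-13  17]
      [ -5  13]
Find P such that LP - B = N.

P = [[2, 1], [0, -3]]

LP = N + B = [[-8, 14], [-2, 11]].
Since L multiplies P on the left, P = L⁻¹(N + B).
det L = 10, so L⁻¹ = [[-2/5, 3/5], [1/10, -2/5]].
P = L⁻¹(N + B) = [[2, 1], [0, -3]].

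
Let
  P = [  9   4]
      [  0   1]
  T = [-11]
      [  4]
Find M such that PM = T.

Left-multiplying both sides by P⁻¹ gives M = P⁻¹T.
P has determinant 9; P⁻¹ = [[1/9, -4/9], [0, 1]].
M = P⁻¹T = [[1/9, -4/9], [0, 1]] · [[-11], [4]] = [[-3], [4]].

M = [[-3], [4]]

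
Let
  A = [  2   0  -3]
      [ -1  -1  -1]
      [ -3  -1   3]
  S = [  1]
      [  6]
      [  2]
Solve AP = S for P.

P = [[-4], [1], [-3]]

Since A multiplies P on the left, P = A⁻¹S.
det A = -2, so A⁻¹ = [[2, -3/2, 3/2], [-3, 3/2, -5/2], [1, -1, 1]].
P = A⁻¹S = [[2, -3/2, 3/2], [-3, 3/2, -5/2], [1, -1, 1]] · [[1], [6], [2]] = [[-4], [1], [-3]].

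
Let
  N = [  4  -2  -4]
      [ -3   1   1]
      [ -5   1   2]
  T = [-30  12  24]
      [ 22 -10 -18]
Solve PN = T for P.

Right-multiplying both sides by N⁻¹ gives P = TN⁻¹.
det N = -6, so N⁻¹ = [[-1/6, 0, -1/3], [-1/6, 2, -4/3], [-1/3, -1, 1/3]].
P = TN⁻¹ = [[-30, 12, 24], [22, -10, -18]] · [[-1/6, 0, -1/3], [-1/6, 2, -4/3], [-1/3, -1, 1/3]] = [[-5, 0, 2], [4, -2, 0]].

P = [[-5, 0, 2], [4, -2, 0]]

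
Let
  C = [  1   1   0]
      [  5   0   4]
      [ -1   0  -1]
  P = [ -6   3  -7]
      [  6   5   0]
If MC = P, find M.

C is on the right of M, so right-multiply by C⁻¹: M = PC⁻¹.
C has determinant 1; C⁻¹ = [[0, 1, 4], [1, -1, -4], [0, -1, -5]].
M = PC⁻¹ = [[-6, 3, -7], [6, 5, 0]] · [[0, 1, 4], [1, -1, -4], [0, -1, -5]] = [[3, -2, -1], [5, 1, 4]].

M = [[3, -2, -1], [5, 1, 4]]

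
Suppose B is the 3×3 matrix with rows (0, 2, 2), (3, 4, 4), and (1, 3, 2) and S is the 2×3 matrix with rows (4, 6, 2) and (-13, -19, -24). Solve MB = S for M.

Right-multiplying both sides by B⁻¹ gives M = SB⁻¹.
det B = 6, so B⁻¹ = [[-2/3, 1/3, 0], [-1/3, -1/3, 1], [5/6, 1/3, -1]].
M = SB⁻¹ = [[4, 6, 2], [-13, -19, -24]] · [[-2/3, 1/3, 0], [-1/3, -1/3, 1], [5/6, 1/3, -1]] = [[-3, 0, 4], [-5, -6, 5]].

M = [[-3, 0, 4], [-5, -6, 5]]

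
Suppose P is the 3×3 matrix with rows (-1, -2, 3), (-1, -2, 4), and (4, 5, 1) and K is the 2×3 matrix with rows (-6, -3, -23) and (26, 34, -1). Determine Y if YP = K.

Right-multiplying both sides by P⁻¹ gives Y = KP⁻¹.
det P = -3, so P⁻¹ = [[22/3, -17/3, 2/3], [-17/3, 13/3, -1/3], [-1, 1, 0]].
Y = KP⁻¹ = [[-6, -3, -23], [26, 34, -1]] · [[22/3, -17/3, 2/3], [-17/3, 13/3, -1/3], [-1, 1, 0]] = [[-4, -2, -3], [-1, -1, 6]].

Y = [[-4, -2, -3], [-1, -1, 6]]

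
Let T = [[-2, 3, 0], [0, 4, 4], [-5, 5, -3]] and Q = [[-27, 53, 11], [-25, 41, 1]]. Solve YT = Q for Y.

Y = [[6, 5, 3], [0, 4, 5]]

Right-multiplying both sides by T⁻¹ gives Y = QT⁻¹.
det T = 4, so T⁻¹ = [[-8, 9/4, 3], [-5, 3/2, 2], [5, -5/4, -2]].
Y = QT⁻¹ = [[-27, 53, 11], [-25, 41, 1]] · [[-8, 9/4, 3], [-5, 3/2, 2], [5, -5/4, -2]] = [[6, 5, 3], [0, 4, 5]].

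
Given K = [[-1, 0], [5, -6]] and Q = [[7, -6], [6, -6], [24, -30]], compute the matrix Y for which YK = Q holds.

Since K sits to the right of Y, Y = QK⁻¹.
det K = 6, so K⁻¹ = [[-1, 0], [-5/6, -1/6]].
Y = QK⁻¹ = [[7, -6], [6, -6], [24, -30]] · [[-1, 0], [-5/6, -1/6]] = [[-2, 1], [-1, 1], [1, 5]].

Y = [[-2, 1], [-1, 1], [1, 5]]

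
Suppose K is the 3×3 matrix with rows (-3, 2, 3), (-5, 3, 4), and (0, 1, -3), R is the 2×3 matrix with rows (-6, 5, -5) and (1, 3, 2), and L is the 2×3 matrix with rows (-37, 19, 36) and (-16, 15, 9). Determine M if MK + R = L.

MK = L − R = [[-31, 14, 41], [-17, 12, 7]].
Right-multiplying both sides by K⁻¹ gives M = (L − R)K⁻¹.
det K = -6; the adjugate gives K⁻¹ = [[13/6, -3/2, 1/6], [5/2, -3/2, 1/2], [5/6, -1/2, -1/6]].
M = (L − R)K⁻¹ = [[2, 5, -5], [-1, 4, 2]].

M = [[2, 5, -5], [-1, 4, 2]]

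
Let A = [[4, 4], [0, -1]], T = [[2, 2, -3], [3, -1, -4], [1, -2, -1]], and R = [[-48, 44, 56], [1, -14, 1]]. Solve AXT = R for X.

X = A⁻¹RT⁻¹ (apply A⁻¹ on the left and T⁻¹ on the right).
det A = -4, so A⁻¹ = [[1/4, 1], [0, -1]].
det T = -1, so T⁻¹ = [[7, -8, 11], [1, -1, 1], [5, -6, 8]].
A⁻¹R = [[-11, -3, 15], [-1, 14, -1]].
X = (A⁻¹R)T⁻¹ = [[-5, 1, -4], [2, 0, -5]].

X = [[-5, 1, -4], [2, 0, -5]]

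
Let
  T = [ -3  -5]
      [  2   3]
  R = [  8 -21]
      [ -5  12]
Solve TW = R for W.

Left-multiplying both sides by T⁻¹ gives W = T⁻¹R.
det T = 1, so T⁻¹ = [[3, 5], [-2, -3]].
W = T⁻¹R = [[3, 5], [-2, -3]] · [[8, -21], [-5, 12]] = [[-1, -3], [-1, 6]].

W = [[-1, -3], [-1, 6]]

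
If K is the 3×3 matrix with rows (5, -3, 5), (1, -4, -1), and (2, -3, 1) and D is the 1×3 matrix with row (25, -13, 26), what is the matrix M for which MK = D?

Since K sits to the right of M, M = DK⁻¹.
det K = -1; the adjugate gives K⁻¹ = [[7, 12, -23], [3, 5, -10], [-5, -9, 17]].
M = DK⁻¹ = [[25, -13, 26]] · [[7, 12, -23], [3, 5, -10], [-5, -9, 17]] = [[6, 1, -3]].

M = [[6, 1, -3]]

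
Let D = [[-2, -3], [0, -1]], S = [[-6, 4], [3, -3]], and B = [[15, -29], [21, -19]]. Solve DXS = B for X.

Left-multiply by D⁻¹ and right-multiply by S⁻¹: X = D⁻¹BS⁻¹.
D has determinant 2; D⁻¹ = [[-1/2, 3/2], [0, -1]].
S has determinant 6; S⁻¹ = [[-1/2, -2/3], [-1/2, -1]].
D⁻¹B = [[24, -14], [-21, 19]].
X = (D⁻¹B)S⁻¹ = [[-5, -2], [1, -5]].

X = [[-5, -2], [1, -5]]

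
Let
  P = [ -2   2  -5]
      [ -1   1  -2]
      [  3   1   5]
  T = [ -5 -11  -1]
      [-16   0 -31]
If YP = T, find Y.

Y = [[-5, 3, -4], [3, -2, -4]]

Since P sits to the right of Y, Y = TP⁻¹.
P has determinant 4; P⁻¹ = [[7/4, -15/4, 1/4], [-1/4, 5/4, 1/4], [-1, 2, 0]].
Y = TP⁻¹ = [[-5, -11, -1], [-16, 0, -31]] · [[7/4, -15/4, 1/4], [-1/4, 5/4, 1/4], [-1, 2, 0]] = [[-5, 3, -4], [3, -2, -4]].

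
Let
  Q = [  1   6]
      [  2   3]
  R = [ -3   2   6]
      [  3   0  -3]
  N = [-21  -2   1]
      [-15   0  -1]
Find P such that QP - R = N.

QP = N + R = [[-24, 0, 7], [-12, 0, -4]].
Since Q multiplies P on the left, P = Q⁻¹(N + R).
det Q = -9, so Q⁻¹ = [[-1/3, 2/3], [2/9, -1/9]].
P = Q⁻¹(N + R) = [[0, 0, -5], [-4, 0, 2]].

P = [[0, 0, -5], [-4, 0, 2]]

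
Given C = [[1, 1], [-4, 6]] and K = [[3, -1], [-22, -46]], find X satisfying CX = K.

X = [[4, 4], [-1, -5]]

Since C multiplies X on the left, X = C⁻¹K.
det C = 10; the adjugate gives C⁻¹ = [[3/5, -1/10], [2/5, 1/10]].
X = C⁻¹K = [[3/5, -1/10], [2/5, 1/10]] · [[3, -1], [-22, -46]] = [[4, 4], [-1, -5]].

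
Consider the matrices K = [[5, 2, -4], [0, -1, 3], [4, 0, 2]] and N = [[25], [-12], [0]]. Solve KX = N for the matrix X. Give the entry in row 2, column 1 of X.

Left-multiplying both sides by K⁻¹ gives X = K⁻¹N.
det K = -2, so K⁻¹ = [[1, 2, -1], [-6, -13, 15/2], [-2, -4, 5/2]].
X = K⁻¹N = [[1, 2, -1], [-6, -13, 15/2], [-2, -4, 5/2]] · [[25], [-12], [0]] = [[1], [6], [-2]].

6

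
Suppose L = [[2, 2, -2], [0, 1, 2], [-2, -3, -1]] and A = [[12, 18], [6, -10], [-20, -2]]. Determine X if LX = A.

X = [[6, 1], [2, 2], [2, -6]]

L is on the left of X, so left-multiply by L⁻¹: X = L⁻¹A.
det L = -2, so L⁻¹ = [[-5/2, -4, -3], [2, 3, 2], [-1, -1, -1]].
X = L⁻¹A = [[-5/2, -4, -3], [2, 3, 2], [-1, -1, -1]] · [[12, 18], [6, -10], [-20, -2]] = [[6, 1], [2, 2], [2, -6]].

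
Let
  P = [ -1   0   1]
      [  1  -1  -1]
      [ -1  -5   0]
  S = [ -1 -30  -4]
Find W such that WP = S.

Right-multiplying both sides by P⁻¹ gives W = SP⁻¹.
det P = -1; the adjugate gives P⁻¹ = [[5, 5, -1], [-1, -1, 0], [6, 5, -1]].
W = SP⁻¹ = [[-1, -30, -4]] · [[5, 5, -1], [-1, -1, 0], [6, 5, -1]] = [[1, 5, 5]].

W = [[1, 5, 5]]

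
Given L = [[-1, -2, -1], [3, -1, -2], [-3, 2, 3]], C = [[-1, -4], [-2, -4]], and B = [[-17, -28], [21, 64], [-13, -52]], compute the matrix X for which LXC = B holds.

X = L⁻¹BC⁻¹ (apply L⁻¹ on the left and C⁻¹ on the right).
det L = 2; the adjugate gives L⁻¹ = [[1/2, 2, 3/2], [-3/2, -3, -5/2], [3/2, 4, 7/2]].
det C = -4; the adjugate gives C⁻¹ = [[1, -1], [-1/2, 1/4]].
L⁻¹B = [[14, 36], [-5, -20], [13, 32]].
X = (L⁻¹B)C⁻¹ = [[-4, -5], [5, 0], [-3, -5]].

X = [[-4, -5], [5, 0], [-3, -5]]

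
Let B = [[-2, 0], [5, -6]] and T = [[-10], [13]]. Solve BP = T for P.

B is on the left of P, so left-multiply by B⁻¹: P = B⁻¹T.
B has determinant 12; B⁻¹ = [[-1/2, 0], [-5/12, -1/6]].
P = B⁻¹T = [[-1/2, 0], [-5/12, -1/6]] · [[-10], [13]] = [[5], [2]].

P = [[5], [2]]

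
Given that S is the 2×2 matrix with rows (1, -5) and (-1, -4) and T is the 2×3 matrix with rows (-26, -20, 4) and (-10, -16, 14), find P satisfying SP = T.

Since S multiplies P on the left, P = S⁻¹T.
S has determinant -9; S⁻¹ = [[4/9, -5/9], [-1/9, -1/9]].
P = S⁻¹T = [[4/9, -5/9], [-1/9, -1/9]] · [[-26, -20, 4], [-10, -16, 14]] = [[-6, 0, -6], [4, 4, -2]].

P = [[-6, 0, -6], [4, 4, -2]]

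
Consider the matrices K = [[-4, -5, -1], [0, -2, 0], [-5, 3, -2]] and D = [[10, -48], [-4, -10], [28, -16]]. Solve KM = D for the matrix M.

M = [[-6, 5], [2, 5], [4, 3]]

Left-multiplying both sides by K⁻¹ gives M = K⁻¹D.
det K = -6; the adjugate gives K⁻¹ = [[-2/3, 13/6, 1/3], [0, -1/2, 0], [5/3, -37/6, -4/3]].
M = K⁻¹D = [[-2/3, 13/6, 1/3], [0, -1/2, 0], [5/3, -37/6, -4/3]] · [[10, -48], [-4, -10], [28, -16]] = [[-6, 5], [2, 5], [4, 3]].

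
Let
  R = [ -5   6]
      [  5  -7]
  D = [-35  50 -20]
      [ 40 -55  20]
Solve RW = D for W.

W = [[1, -4, 4], [-5, 5, 0]]

Since R multiplies W on the left, W = R⁻¹D.
det R = 5; the adjugate gives R⁻¹ = [[-7/5, -6/5], [-1, -1]].
W = R⁻¹D = [[-7/5, -6/5], [-1, -1]] · [[-35, 50, -20], [40, -55, 20]] = [[1, -4, 4], [-5, 5, 0]].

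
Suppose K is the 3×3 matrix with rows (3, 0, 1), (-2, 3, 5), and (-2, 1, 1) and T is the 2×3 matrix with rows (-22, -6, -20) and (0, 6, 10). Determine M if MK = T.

Right-multiplying both sides by K⁻¹ gives M = TK⁻¹.
K has determinant -2; K⁻¹ = [[1, -1/2, 3/2], [4, -5/2, 17/2], [-2, 3/2, -9/2]].
M = TK⁻¹ = [[-22, -6, -20], [0, 6, 10]] · [[1, -1/2, 3/2], [4, -5/2, 17/2], [-2, 3/2, -9/2]] = [[-6, -4, 6], [4, 0, 6]].

M = [[-6, -4, 6], [4, 0, 6]]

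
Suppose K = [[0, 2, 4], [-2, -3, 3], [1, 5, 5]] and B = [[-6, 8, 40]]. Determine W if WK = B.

W = [[-2, 6, 6]]

Since K sits to the right of W, W = BK⁻¹.
det K = -2; the adjugate gives K⁻¹ = [[15, -5, -9], [-13/2, 2, 4], [7/2, -1, -2]].
W = BK⁻¹ = [[-6, 8, 40]] · [[15, -5, -9], [-13/2, 2, 4], [7/2, -1, -2]] = [[-2, 6, 6]].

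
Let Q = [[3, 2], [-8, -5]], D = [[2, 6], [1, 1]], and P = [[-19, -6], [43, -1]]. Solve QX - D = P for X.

QX = P + D = [[-17, 0], [44, 0]].
Since Q multiplies X on the left, X = Q⁻¹(P + D).
det Q = 1; the adjugate gives Q⁻¹ = [[-5, -2], [8, 3]].
X = Q⁻¹(P + D) = [[-3, 0], [-4, 0]].

X = [[-3, 0], [-4, 0]]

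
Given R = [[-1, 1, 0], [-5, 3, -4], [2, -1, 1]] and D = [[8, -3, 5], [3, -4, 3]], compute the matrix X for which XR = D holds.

Since R sits to the right of X, X = DR⁻¹.
R has determinant -2; R⁻¹ = [[1/2, 1/2, 2], [3/2, 1/2, 2], [1/2, -1/2, -1]].
X = DR⁻¹ = [[8, -3, 5], [3, -4, 3]] · [[1/2, 1/2, 2], [3/2, 1/2, 2], [1/2, -1/2, -1]] = [[2, 0, 5], [-3, -2, -5]].

X = [[2, 0, 5], [-3, -2, -5]]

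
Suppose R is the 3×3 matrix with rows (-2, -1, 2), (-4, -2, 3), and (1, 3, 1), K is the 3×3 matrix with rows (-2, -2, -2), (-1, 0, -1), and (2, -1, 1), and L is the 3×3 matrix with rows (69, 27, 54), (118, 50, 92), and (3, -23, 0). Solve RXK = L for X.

X = [[5, -4, -4], [3, -3, 1], [-4, -4, 4]]

Isolating X: multiply by R⁻¹ from the left and K⁻¹ from the right, so X = R⁻¹LK⁻¹.
R has determinant -5; R⁻¹ = [[11/5, -7/5, -1/5], [-7/5, 4/5, 2/5], [2, -1, 0]].
det K = 2; the adjugate gives K⁻¹ = [[-1/2, 2, 1], [-1/2, 1, 0], [1/2, -3, -1]].
R⁻¹L = [[-14, -6, -10], [-1, -7, -2], [20, 4, 16]].
X = (R⁻¹L)K⁻¹ = [[5, -4, -4], [3, -3, 1], [-4, -4, 4]].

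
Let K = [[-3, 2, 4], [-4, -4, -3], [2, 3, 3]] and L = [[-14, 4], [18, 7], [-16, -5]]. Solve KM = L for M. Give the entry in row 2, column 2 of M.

6

Left-multiplying both sides by K⁻¹ gives M = K⁻¹L.
K has determinant 5; K⁻¹ = [[-3/5, 6/5, 2], [6/5, -17/5, -5], [-4/5, 13/5, 4]].
M = K⁻¹L = [[-3/5, 6/5, 2], [6/5, -17/5, -5], [-4/5, 13/5, 4]] · [[-14, 4], [18, 7], [-16, -5]] = [[-2, -4], [2, 6], [-6, -5]].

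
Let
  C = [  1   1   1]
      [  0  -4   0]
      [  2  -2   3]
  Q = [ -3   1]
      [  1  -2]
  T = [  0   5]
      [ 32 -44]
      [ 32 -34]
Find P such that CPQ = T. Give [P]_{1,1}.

Isolating P: multiply by C⁻¹ from the left and Q⁻¹ from the right, so P = C⁻¹TQ⁻¹.
det C = -4, so C⁻¹ = [[3, 5/4, -1], [0, -1/4, 0], [-2, -1, 1]].
det Q = 5; the adjugate gives Q⁻¹ = [[-2/5, -1/5], [-1/5, -3/5]].
C⁻¹T = [[8, -6], [-8, 11], [0, 0]].
P = (C⁻¹T)Q⁻¹ = [[-2, 2], [1, -5], [0, 0]].

-2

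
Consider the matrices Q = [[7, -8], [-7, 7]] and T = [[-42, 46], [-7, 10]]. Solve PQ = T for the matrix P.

Since Q sits to the right of P, P = TQ⁻¹.
Q has determinant -7; Q⁻¹ = [[-1, -8/7], [-1, -1]].
P = TQ⁻¹ = [[-42, 46], [-7, 10]] · [[-1, -8/7], [-1, -1]] = [[-4, 2], [-3, -2]].

P = [[-4, 2], [-3, -2]]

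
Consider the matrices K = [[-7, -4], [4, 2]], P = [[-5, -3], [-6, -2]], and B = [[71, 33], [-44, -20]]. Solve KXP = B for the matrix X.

X = K⁻¹BP⁻¹ (apply K⁻¹ on the left and P⁻¹ on the right).
det K = 2, so K⁻¹ = [[1, 2], [-2, -7/2]].
det P = -8, so P⁻¹ = [[1/4, -3/8], [-3/4, 5/8]].
K⁻¹B = [[-17, -7], [12, 4]].
X = (K⁻¹B)P⁻¹ = [[1, 2], [0, -2]].

X = [[1, 2], [0, -2]]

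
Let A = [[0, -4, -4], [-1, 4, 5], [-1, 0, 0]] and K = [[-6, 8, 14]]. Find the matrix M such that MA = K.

Since A sits to the right of M, M = KA⁻¹.
det A = 4; the adjugate gives A⁻¹ = [[0, 0, -1], [-5/4, -1, 1], [1, 1, -1]].
M = KA⁻¹ = [[-6, 8, 14]] · [[0, 0, -1], [-5/4, -1, 1], [1, 1, -1]] = [[4, 6, 0]].

M = [[4, 6, 0]]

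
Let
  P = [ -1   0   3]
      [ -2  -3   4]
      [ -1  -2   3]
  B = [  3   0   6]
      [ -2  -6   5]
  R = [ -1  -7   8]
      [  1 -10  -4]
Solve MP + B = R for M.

MP = R − B = [[-4, -7, 2], [3, -4, -9]].
P is on the right of M, so right-multiply by P⁻¹: M = (R − B)P⁻¹.
det P = 4; the adjugate gives P⁻¹ = [[-1/4, -3/2, 9/4], [1/2, 0, -1/2], [1/4, -1/2, 3/4]].
M = (R − B)P⁻¹ = [[-2, 5, -4], [-5, 0, 2]].

M = [[-2, 5, -4], [-5, 0, 2]]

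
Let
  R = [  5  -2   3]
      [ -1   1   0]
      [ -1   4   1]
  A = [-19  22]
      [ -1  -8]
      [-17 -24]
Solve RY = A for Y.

Y = [[-3, 3], [-4, -5], [-4, -1]]

R is on the left of Y, so left-multiply by R⁻¹: Y = R⁻¹A.
det R = -6; the adjugate gives R⁻¹ = [[-1/6, -7/3, 1/2], [-1/6, -4/3, 1/2], [1/2, 3, -1/2]].
Y = R⁻¹A = [[-1/6, -7/3, 1/2], [-1/6, -4/3, 1/2], [1/2, 3, -1/2]] · [[-19, 22], [-1, -8], [-17, -24]] = [[-3, 3], [-4, -5], [-4, -1]].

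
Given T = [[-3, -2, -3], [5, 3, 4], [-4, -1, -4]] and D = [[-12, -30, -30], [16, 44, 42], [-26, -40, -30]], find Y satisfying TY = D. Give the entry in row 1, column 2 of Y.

Left-multiplying both sides by T⁻¹ gives Y = T⁻¹D.
T has determinant -5; T⁻¹ = [[8/5, 1, -1/5], [-4/5, 0, 3/5], [-7/5, -1, -1/5]].
Y = T⁻¹D = [[8/5, 1, -1/5], [-4/5, 0, 3/5], [-7/5, -1, -1/5]] · [[-12, -30, -30], [16, 44, 42], [-26, -40, -30]] = [[2, 4, 0], [-6, 0, 6], [6, 6, 6]].

4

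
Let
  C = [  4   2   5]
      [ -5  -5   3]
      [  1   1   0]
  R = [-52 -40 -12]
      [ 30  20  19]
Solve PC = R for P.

C is on the right of P, so right-multiply by C⁻¹: P = RC⁻¹.
det C = -6; the adjugate gives C⁻¹ = [[1/2, -5/6, -31/6], [-1/2, 5/6, 37/6], [0, 1/3, 5/3]].
P = RC⁻¹ = [[-52, -40, -12], [30, 20, 19]] · [[1/2, -5/6, -31/6], [-1/2, 5/6, 37/6], [0, 1/3, 5/3]] = [[-6, 6, 2], [5, -2, 0]].

P = [[-6, 6, 2], [5, -2, 0]]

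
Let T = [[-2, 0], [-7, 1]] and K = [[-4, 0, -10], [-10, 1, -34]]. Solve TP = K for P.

P = [[2, 0, 5], [4, 1, 1]]

T is on the left of P, so left-multiply by T⁻¹: P = T⁻¹K.
det T = -2, so T⁻¹ = [[-1/2, 0], [-7/2, 1]].
P = T⁻¹K = [[-1/2, 0], [-7/2, 1]] · [[-4, 0, -10], [-10, 1, -34]] = [[2, 0, 5], [4, 1, 1]].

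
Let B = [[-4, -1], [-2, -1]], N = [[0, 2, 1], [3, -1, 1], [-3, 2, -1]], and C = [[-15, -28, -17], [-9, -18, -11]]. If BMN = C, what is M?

M = [[2, 3, 2], [4, 2, 1]]

M = B⁻¹CN⁻¹ (apply B⁻¹ on the left and N⁻¹ on the right).
det B = 2; the adjugate gives B⁻¹ = [[-1/2, 1/2], [1, -2]].
det N = 3; the adjugate gives N⁻¹ = [[-1/3, 4/3, 1], [0, 1, 1], [1, -2, -2]].
B⁻¹C = [[3, 5, 3], [3, 8, 5]].
M = (B⁻¹C)N⁻¹ = [[2, 3, 2], [4, 2, 1]].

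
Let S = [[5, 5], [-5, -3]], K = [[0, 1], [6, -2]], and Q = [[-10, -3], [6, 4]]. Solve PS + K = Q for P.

P = [[1, 3], [3, 3]]

PS = Q − K = [[-10, -4], [0, 6]].
Right-multiplying both sides by S⁻¹ gives P = (Q − K)S⁻¹.
S has determinant 10; S⁻¹ = [[-3/10, -1/2], [1/2, 1/2]].
P = (Q − K)S⁻¹ = [[1, 3], [3, 3]].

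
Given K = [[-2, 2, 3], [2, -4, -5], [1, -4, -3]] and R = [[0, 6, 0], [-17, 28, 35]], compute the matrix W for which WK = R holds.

K is on the right of W, so right-multiply by K⁻¹: W = RK⁻¹.
det K = 6, so K⁻¹ = [[-4/3, -1, 1/3], [1/6, 1/2, -2/3], [-2/3, -1, 2/3]].
W = RK⁻¹ = [[0, 6, 0], [-17, 28, 35]] · [[-4/3, -1, 1/3], [1/6, 1/2, -2/3], [-2/3, -1, 2/3]] = [[1, 3, -4], [4, -4, -1]].

W = [[1, 3, -4], [4, -4, -1]]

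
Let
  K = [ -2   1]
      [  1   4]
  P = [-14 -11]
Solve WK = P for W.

W = [[5, -4]]

Right-multiplying both sides by K⁻¹ gives W = PK⁻¹.
det K = -9; the adjugate gives K⁻¹ = [[-4/9, 1/9], [1/9, 2/9]].
W = PK⁻¹ = [[-14, -11]] · [[-4/9, 1/9], [1/9, 2/9]] = [[5, -4]].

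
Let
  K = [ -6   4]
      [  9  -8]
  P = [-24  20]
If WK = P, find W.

K is on the right of W, so right-multiply by K⁻¹: W = PK⁻¹.
det K = 12; the adjugate gives K⁻¹ = [[-2/3, -1/3], [-3/4, -1/2]].
W = PK⁻¹ = [[-24, 20]] · [[-2/3, -1/3], [-3/4, -1/2]] = [[1, -2]].

W = [[1, -2]]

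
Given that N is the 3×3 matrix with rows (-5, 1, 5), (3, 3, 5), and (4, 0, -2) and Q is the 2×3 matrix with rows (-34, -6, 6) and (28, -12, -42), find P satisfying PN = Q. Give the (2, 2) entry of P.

-2

Right-multiplying both sides by N⁻¹ gives P = QN⁻¹.
det N = -4, so N⁻¹ = [[3/2, -1/2, 5/2], [-13/2, 5/2, -10], [3, -1, 9/2]].
P = QN⁻¹ = [[-34, -6, 6], [28, -12, -42]] · [[3/2, -1/2, 5/2], [-13/2, 5/2, -10], [3, -1, 9/2]] = [[6, -4, 2], [-6, -2, 1]].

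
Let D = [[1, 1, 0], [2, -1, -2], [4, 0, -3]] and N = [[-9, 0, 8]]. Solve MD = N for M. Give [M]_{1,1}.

Right-multiplying both sides by D⁻¹ gives M = ND⁻¹.
D has determinant 1; D⁻¹ = [[3, 3, -2], [-2, -3, 2], [4, 4, -3]].
M = ND⁻¹ = [[-9, 0, 8]] · [[3, 3, -2], [-2, -3, 2], [4, 4, -3]] = [[5, 5, -6]].

5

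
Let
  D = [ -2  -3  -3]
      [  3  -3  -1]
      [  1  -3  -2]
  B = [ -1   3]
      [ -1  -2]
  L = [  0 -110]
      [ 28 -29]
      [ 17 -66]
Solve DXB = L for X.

Isolating X: multiply by D⁻¹ from the left and B⁻¹ from the right, so X = D⁻¹LB⁻¹.
D has determinant -3; D⁻¹ = [[-1, -1, 2], [-5/3, -7/3, 11/3], [2, 3, -5]].
det B = 5; the adjugate gives B⁻¹ = [[-2/5, -3/5], [1/5, -1/5]].
D⁻¹L = [[6, 7], [-3, 9], [-1, 23]].
X = (D⁻¹L)B⁻¹ = [[-1, -5], [3, 0], [5, -4]].

X = [[-1, -5], [3, 0], [5, -4]]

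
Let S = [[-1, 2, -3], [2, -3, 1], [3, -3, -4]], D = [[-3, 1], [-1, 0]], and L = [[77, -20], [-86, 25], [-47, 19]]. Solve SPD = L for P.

P = S⁻¹LD⁻¹ (apply S⁻¹ on the left and D⁻¹ on the right).
S has determinant -2; S⁻¹ = [[-15/2, -17/2, 7/2], [-11/2, -13/2, 5/2], [-3/2, -3/2, 1/2]].
det D = 1; the adjugate gives D⁻¹ = [[0, -1], [1, -3]].
S⁻¹L = [[-11, 4], [18, -5], [-10, 2]].
P = (S⁻¹L)D⁻¹ = [[4, -1], [-5, -3], [2, 4]].

P = [[4, -1], [-5, -3], [2, 4]]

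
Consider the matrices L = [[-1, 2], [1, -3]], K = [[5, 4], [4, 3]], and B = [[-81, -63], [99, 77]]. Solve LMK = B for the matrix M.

Left-multiply by L⁻¹ and right-multiply by K⁻¹: M = L⁻¹BK⁻¹.
det L = 1; the adjugate gives L⁻¹ = [[-3, -2], [-1, -1]].
K has determinant -1; K⁻¹ = [[-3, 4], [4, -5]].
L⁻¹B = [[45, 35], [-18, -14]].
M = (L⁻¹B)K⁻¹ = [[5, 5], [-2, -2]].

M = [[5, 5], [-2, -2]]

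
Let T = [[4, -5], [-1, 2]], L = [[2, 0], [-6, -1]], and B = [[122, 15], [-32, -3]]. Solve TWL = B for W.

Left-multiply by T⁻¹ and right-multiply by L⁻¹: W = T⁻¹BL⁻¹.
T has determinant 3; T⁻¹ = [[2/3, 5/3], [1/3, 4/3]].
det L = -2, so L⁻¹ = [[1/2, 0], [-3, -1]].
T⁻¹B = [[28, 5], [-2, 1]].
W = (T⁻¹B)L⁻¹ = [[-1, -5], [-4, -1]].

W = [[-1, -5], [-4, -1]]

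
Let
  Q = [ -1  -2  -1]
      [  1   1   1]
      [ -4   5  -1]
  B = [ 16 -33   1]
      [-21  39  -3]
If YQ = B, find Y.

Right-multiplying both sides by Q⁻¹ gives Y = BQ⁻¹.
det Q = 3, so Q⁻¹ = [[-2, -7/3, -1/3], [-1, -1, 0], [3, 13/3, 1/3]].
Y = BQ⁻¹ = [[16, -33, 1], [-21, 39, -3]] · [[-2, -7/3, -1/3], [-1, -1, 0], [3, 13/3, 1/3]] = [[4, 0, -5], [-6, -3, 6]].

Y = [[4, 0, -5], [-6, -3, 6]]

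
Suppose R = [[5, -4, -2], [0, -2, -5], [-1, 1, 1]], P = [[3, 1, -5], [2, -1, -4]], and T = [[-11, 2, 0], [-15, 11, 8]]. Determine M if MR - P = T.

MR = T + P = [[-8, 3, -5], [-13, 10, 4]].
Since R sits to the right of M, M = (T + P)R⁻¹.
det R = -1, so R⁻¹ = [[-3, -2, -16], [-5, -3, -25], [2, 1, 10]].
M = (T + P)R⁻¹ = [[-1, 2, 3], [-3, 0, -2]].

M = [[-1, 2, 3], [-3, 0, -2]]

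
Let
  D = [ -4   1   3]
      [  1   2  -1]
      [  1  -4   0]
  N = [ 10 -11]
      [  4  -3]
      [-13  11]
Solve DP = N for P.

P = [[-1, -1], [3, -3], [1, -4]]

D is on the left of P, so left-multiply by D⁻¹: P = D⁻¹N.
det D = -3; the adjugate gives D⁻¹ = [[4/3, 4, 7/3], [1/3, 1, 1/3], [2, 5, 3]].
P = D⁻¹N = [[4/3, 4, 7/3], [1/3, 1, 1/3], [2, 5, 3]] · [[10, -11], [4, -3], [-13, 11]] = [[-1, -1], [3, -3], [1, -4]].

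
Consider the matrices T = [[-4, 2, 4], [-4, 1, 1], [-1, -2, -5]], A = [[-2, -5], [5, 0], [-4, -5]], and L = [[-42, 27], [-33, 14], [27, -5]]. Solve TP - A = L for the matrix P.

P = [[5, -3], [-4, -1], [-4, 3]]

TP = L + A = [[-44, 22], [-28, 14], [23, -10]].
Left-multiplying both sides by T⁻¹ gives P = T⁻¹(L + A).
det T = 6; the adjugate gives T⁻¹ = [[-1/2, 1/3, -1/3], [-7/2, 4, -2], [3/2, -5/3, 2/3]].
P = T⁻¹(L + A) = [[5, -3], [-4, -1], [-4, 3]].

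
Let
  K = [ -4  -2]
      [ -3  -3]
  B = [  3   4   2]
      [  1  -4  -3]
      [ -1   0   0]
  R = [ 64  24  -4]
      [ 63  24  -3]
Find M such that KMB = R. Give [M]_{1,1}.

-4

Isolating M: multiply by K⁻¹ from the left and B⁻¹ from the right, so M = K⁻¹RB⁻¹.
K has determinant 6; K⁻¹ = [[-1/2, 1/3], [1/2, -2/3]].
det B = 4, so B⁻¹ = [[0, 0, -1], [3/4, 1/2, 11/4], [-1, -1, -4]].
K⁻¹R = [[-11, -4, 1], [-10, -4, 0]].
M = (K⁻¹R)B⁻¹ = [[-4, -3, -4], [-3, -2, -1]].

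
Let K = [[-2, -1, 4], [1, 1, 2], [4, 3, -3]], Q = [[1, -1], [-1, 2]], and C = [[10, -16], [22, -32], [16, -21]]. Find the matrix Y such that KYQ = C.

Left-multiply by K⁻¹ and right-multiply by Q⁻¹: Y = K⁻¹CQ⁻¹.
det K = 3, so K⁻¹ = [[-3, 3, -2], [11/3, -10/3, 8/3], [-1/3, 2/3, -1/3]].
det Q = 1, so Q⁻¹ = [[2, 1], [1, 1]].
K⁻¹C = [[4, -6], [6, -8], [6, -9]].
Y = (K⁻¹C)Q⁻¹ = [[2, -2], [4, -2], [3, -3]].

Y = [[2, -2], [4, -2], [3, -3]]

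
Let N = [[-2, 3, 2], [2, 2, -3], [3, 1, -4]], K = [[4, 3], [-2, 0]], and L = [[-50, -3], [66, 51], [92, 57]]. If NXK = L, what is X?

X = [[4, -3], [3, 5], [-1, 1]]

Isolating X: multiply by N⁻¹ from the left and K⁻¹ from the right, so X = N⁻¹LK⁻¹.
N has determinant -1; N⁻¹ = [[5, -14, 13], [1, -2, 2], [4, -11, 10]].
det K = 6, so K⁻¹ = [[0, -1/2], [1/3, 2/3]].
N⁻¹L = [[22, 12], [2, 9], [-6, -3]].
X = (N⁻¹L)K⁻¹ = [[4, -3], [3, 5], [-1, 1]].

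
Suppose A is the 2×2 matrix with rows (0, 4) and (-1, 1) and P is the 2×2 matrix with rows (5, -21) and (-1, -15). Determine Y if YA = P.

Y = [[-4, -5], [-4, 1]]

A is on the right of Y, so right-multiply by A⁻¹: Y = PA⁻¹.
det A = 4, so A⁻¹ = [[1/4, -1], [1/4, 0]].
Y = PA⁻¹ = [[5, -21], [-1, -15]] · [[1/4, -1], [1/4, 0]] = [[-4, -5], [-4, 1]].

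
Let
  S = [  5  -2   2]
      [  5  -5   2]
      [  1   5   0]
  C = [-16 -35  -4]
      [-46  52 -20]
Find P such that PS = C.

P = [[-5, 3, -6], [-6, -4, 4]]

Right-multiplying both sides by S⁻¹ gives P = CS⁻¹.
det S = 6; the adjugate gives S⁻¹ = [[-5/3, 5/3, 1], [1/3, -1/3, 0], [5, -9/2, -5/2]].
P = CS⁻¹ = [[-16, -35, -4], [-46, 52, -20]] · [[-5/3, 5/3, 1], [1/3, -1/3, 0], [5, -9/2, -5/2]] = [[-5, 3, -6], [-6, -4, 4]].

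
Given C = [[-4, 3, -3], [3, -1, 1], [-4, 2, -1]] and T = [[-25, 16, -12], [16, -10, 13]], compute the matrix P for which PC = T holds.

C is on the right of P, so right-multiply by C⁻¹: P = TC⁻¹.
det C = -5, so C⁻¹ = [[1/5, 3/5, 0], [1/5, 8/5, 1], [-2/5, 4/5, 1]].
P = TC⁻¹ = [[-25, 16, -12], [16, -10, 13]] · [[1/5, 3/5, 0], [1/5, 8/5, 1], [-2/5, 4/5, 1]] = [[3, 1, 4], [-4, 4, 3]].

P = [[3, 1, 4], [-4, 4, 3]]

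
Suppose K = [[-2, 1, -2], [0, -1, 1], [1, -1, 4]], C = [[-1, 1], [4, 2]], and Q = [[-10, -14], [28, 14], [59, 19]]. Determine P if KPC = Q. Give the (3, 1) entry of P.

Left-multiply by K⁻¹ and right-multiply by C⁻¹: P = K⁻¹QC⁻¹.
det K = 5, so K⁻¹ = [[-3/5, -2/5, -1/5], [1/5, -6/5, 2/5], [1/5, -1/5, 2/5]].
det C = -6, so C⁻¹ = [[-1/3, 1/6], [2/3, 1/6]].
K⁻¹Q = [[-17, -1], [-12, -12], [16, 2]].
P = (K⁻¹Q)C⁻¹ = [[5, -3], [-4, -4], [-4, 3]].

-4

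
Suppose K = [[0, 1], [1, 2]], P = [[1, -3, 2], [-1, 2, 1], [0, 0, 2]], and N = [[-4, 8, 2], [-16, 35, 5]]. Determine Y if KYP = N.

Y = [[-3, 5, 1], [0, 4, -1]]

Isolating Y: multiply by K⁻¹ from the left and P⁻¹ from the right, so Y = K⁻¹NP⁻¹.
det K = -1; the adjugate gives K⁻¹ = [[-2, 1], [1, 0]].
det P = -2, so P⁻¹ = [[-2, -3, 7/2], [-1, -1, 3/2], [0, 0, 1/2]].
K⁻¹N = [[-8, 19, 1], [-4, 8, 2]].
Y = (K⁻¹N)P⁻¹ = [[-3, 5, 1], [0, 4, -1]].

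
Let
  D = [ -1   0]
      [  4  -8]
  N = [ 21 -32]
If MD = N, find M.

M = [[-5, 4]]

D is on the right of M, so right-multiply by D⁻¹: M = ND⁻¹.
D has determinant 8; D⁻¹ = [[-1, 0], [-1/2, -1/8]].
M = ND⁻¹ = [[21, -32]] · [[-1, 0], [-1/2, -1/8]] = [[-5, 4]].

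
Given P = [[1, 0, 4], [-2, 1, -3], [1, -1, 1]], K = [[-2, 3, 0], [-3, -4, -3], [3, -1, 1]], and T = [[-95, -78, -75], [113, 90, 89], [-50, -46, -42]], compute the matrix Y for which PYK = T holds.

Isolating Y: multiply by P⁻¹ from the left and K⁻¹ from the right, so Y = P⁻¹TK⁻¹.
P has determinant 2; P⁻¹ = [[-1, -2, -2], [-1/2, -3/2, -5/2], [1/2, 1/2, 1/2]].
det K = -4, so K⁻¹ = [[7/4, 3/4, 9/4], [3/2, 1/2, 3/2], [-15/4, -7/4, -17/4]].
P⁻¹T = [[-31, -10, -19], [3, 19, 9], [-16, -17, -14]].
Y = (P⁻¹T)K⁻¹ = [[2, 5, -4], [0, -4, -3], [-1, 4, -2]].

Y = [[2, 5, -4], [0, -4, -3], [-1, 4, -2]]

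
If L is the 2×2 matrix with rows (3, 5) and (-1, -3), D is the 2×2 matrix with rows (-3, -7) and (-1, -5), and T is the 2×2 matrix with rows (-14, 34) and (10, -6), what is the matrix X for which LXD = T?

X = [[1, -5], [2, -2]]

X = L⁻¹TD⁻¹ (apply L⁻¹ on the left and D⁻¹ on the right).
det L = -4, so L⁻¹ = [[3/4, 5/4], [-1/4, -3/4]].
det D = 8, so D⁻¹ = [[-5/8, 7/8], [1/8, -3/8]].
L⁻¹T = [[2, 18], [-4, -4]].
X = (L⁻¹T)D⁻¹ = [[1, -5], [2, -2]].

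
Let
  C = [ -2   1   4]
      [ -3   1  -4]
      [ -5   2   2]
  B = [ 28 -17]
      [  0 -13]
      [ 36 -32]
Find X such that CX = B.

Since C multiplies X on the left, X = C⁻¹B.
C has determinant 2; C⁻¹ = [[5, 3, -4], [13, 8, -10], [-1/2, -1/2, 1/2]].
X = C⁻¹B = [[5, 3, -4], [13, 8, -10], [-1/2, -1/2, 1/2]] · [[28, -17], [0, -13], [36, -32]] = [[-4, 4], [4, -5], [4, -1]].

X = [[-4, 4], [4, -5], [4, -1]]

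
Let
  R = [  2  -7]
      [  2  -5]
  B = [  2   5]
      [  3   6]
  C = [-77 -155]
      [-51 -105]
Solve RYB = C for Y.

Isolating Y: multiply by R⁻¹ from the left and B⁻¹ from the right, so Y = R⁻¹CB⁻¹.
R has determinant 4; R⁻¹ = [[-5/4, 7/4], [-1/2, 1/2]].
det B = -3, so B⁻¹ = [[-2, 5/3], [1, -2/3]].
R⁻¹C = [[7, 10], [13, 25]].
Y = (R⁻¹C)B⁻¹ = [[-4, 5], [-1, 5]].

Y = [[-4, 5], [-1, 5]]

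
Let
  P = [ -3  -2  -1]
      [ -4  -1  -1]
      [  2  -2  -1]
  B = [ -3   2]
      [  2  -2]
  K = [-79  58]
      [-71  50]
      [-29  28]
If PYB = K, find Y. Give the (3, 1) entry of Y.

Isolating Y: multiply by P⁻¹ from the left and B⁻¹ from the right, so Y = P⁻¹KB⁻¹.
P has determinant 5; P⁻¹ = [[-1/5, 0, 1/5], [-6/5, 1, 1/5], [2, -2, -1]].
det B = 2, so B⁻¹ = [[-1, -1], [-1, -3/2]].
P⁻¹K = [[10, -6], [18, -14], [13, -12]].
Y = (P⁻¹K)B⁻¹ = [[-4, -1], [-4, 3], [-1, 5]].

-1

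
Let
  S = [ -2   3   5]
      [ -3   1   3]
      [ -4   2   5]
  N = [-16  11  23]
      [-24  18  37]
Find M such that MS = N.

M = [[3, 6, -2], [4, 4, 1]]

S is on the right of M, so right-multiply by S⁻¹: M = NS⁻¹.
det S = 1; the adjugate gives S⁻¹ = [[-1, -5, 4], [3, 10, -9], [-2, -8, 7]].
M = NS⁻¹ = [[-16, 11, 23], [-24, 18, 37]] · [[-1, -5, 4], [3, 10, -9], [-2, -8, 7]] = [[3, 6, -2], [4, 4, 1]].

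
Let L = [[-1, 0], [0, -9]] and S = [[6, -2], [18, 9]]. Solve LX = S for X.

Since L multiplies X on the left, X = L⁻¹S.
L has determinant 9; L⁻¹ = [[-1, 0], [0, -1/9]].
X = L⁻¹S = [[-1, 0], [0, -1/9]] · [[6, -2], [18, 9]] = [[-6, 2], [-2, -1]].

X = [[-6, 2], [-2, -1]]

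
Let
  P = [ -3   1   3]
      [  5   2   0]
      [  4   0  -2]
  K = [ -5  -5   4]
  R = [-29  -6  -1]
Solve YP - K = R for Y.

Y = [[-1, -5, -3]]

YP = R + K = [[-34, -11, 3]].
Right-multiplying both sides by P⁻¹ gives Y = (R + K)P⁻¹.
det P = -2, so P⁻¹ = [[2, -1, 3], [-5, 3, -15/2], [4, -2, 11/2]].
Y = (R + K)P⁻¹ = [[-1, -5, -3]].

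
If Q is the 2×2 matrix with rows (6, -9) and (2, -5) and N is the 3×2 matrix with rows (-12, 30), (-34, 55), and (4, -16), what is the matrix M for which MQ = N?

Q is on the right of M, so right-multiply by Q⁻¹: M = NQ⁻¹.
det Q = -12, so Q⁻¹ = [[5/12, -3/4], [1/6, -1/2]].
M = NQ⁻¹ = [[-12, 30], [-34, 55], [4, -16]] · [[5/12, -3/4], [1/6, -1/2]] = [[0, -6], [-5, -2], [-1, 5]].

M = [[0, -6], [-5, -2], [-1, 5]]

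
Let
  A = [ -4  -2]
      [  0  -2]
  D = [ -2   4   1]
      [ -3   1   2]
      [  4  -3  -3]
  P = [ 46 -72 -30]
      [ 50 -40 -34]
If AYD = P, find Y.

Y = A⁻¹PD⁻¹ (apply A⁻¹ on the left and D⁻¹ on the right).
A has determinant 8; A⁻¹ = [[-1/4, 1/4], [0, -1/2]].
det D = -5, so D⁻¹ = [[-3/5, -9/5, -7/5], [1/5, -2/5, -1/5], [-1, -2, -2]].
A⁻¹P = [[1, 8, -1], [-25, 20, 17]].
Y = (A⁻¹P)D⁻¹ = [[2, -3, -1], [2, 3, -3]].

Y = [[2, -3, -1], [2, 3, -3]]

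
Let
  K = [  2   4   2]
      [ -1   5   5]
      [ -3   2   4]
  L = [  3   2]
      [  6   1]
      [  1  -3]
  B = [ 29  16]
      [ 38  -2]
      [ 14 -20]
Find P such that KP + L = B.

KP = B − L = [[26, 14], [32, -3], [13, -17]].
Left-multiplying both sides by K⁻¹ gives P = K⁻¹(B − L).
K has determinant 2; K⁻¹ = [[5, -6, 5], [-11/2, 7, -6], [13/2, -8, 7]].
P = K⁻¹(B − L) = [[3, 3], [3, 4], [4, -4]].

P = [[3, 3], [3, 4], [4, -4]]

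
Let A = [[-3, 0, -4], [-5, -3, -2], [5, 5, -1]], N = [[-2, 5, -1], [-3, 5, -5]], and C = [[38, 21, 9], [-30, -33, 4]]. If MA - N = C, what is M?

MA = C + N = [[36, 26, 8], [-33, -28, -1]].
Right-multiplying both sides by A⁻¹ gives M = (C + N)A⁻¹.
det A = 1; the adjugate gives A⁻¹ = [[13, -20, -12], [-15, 23, 14], [-10, 15, 9]].
M = (C + N)A⁻¹ = [[-2, -2, 4], [1, 1, -5]].

M = [[-2, -2, 4], [1, 1, -5]]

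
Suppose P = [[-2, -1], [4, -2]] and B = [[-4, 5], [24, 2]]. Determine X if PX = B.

Left-multiplying both sides by P⁻¹ gives X = P⁻¹B.
det P = 8, so P⁻¹ = [[-1/4, 1/8], [-1/2, -1/4]].
X = P⁻¹B = [[-1/4, 1/8], [-1/2, -1/4]] · [[-4, 5], [24, 2]] = [[4, -1], [-4, -3]].

X = [[4, -1], [-4, -3]]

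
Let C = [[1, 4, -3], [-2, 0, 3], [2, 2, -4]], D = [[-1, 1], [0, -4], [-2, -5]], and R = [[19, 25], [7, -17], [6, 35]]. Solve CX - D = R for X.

X = [[-5, 3], [5, 2], [-1, -5]]

CX = R + D = [[18, 26], [7, -21], [4, 30]].
Left-multiplying both sides by C⁻¹ gives X = C⁻¹(R + D).
C has determinant -2; C⁻¹ = [[3, -5, -6], [1, -1, -3/2], [2, -3, -4]].
X = C⁻¹(R + D) = [[-5, 3], [5, 2], [-1, -5]].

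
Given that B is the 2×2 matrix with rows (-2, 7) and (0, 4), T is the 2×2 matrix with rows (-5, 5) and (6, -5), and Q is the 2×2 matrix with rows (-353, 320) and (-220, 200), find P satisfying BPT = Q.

P = [[2, -1], [5, -5]]

Isolating P: multiply by B⁻¹ from the left and T⁻¹ from the right, so P = B⁻¹QT⁻¹.
det B = -8; the adjugate gives B⁻¹ = [[-1/2, 7/8], [0, 1/4]].
T has determinant -5; T⁻¹ = [[1, 1], [6/5, 1]].
B⁻¹Q = [[-16, 15], [-55, 50]].
P = (B⁻¹Q)T⁻¹ = [[2, -1], [5, -5]].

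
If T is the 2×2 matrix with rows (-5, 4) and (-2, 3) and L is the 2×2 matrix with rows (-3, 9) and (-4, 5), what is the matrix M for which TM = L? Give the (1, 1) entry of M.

Left-multiplying both sides by T⁻¹ gives M = T⁻¹L.
det T = -7, so T⁻¹ = [[-3/7, 4/7], [-2/7, 5/7]].
M = T⁻¹L = [[-3/7, 4/7], [-2/7, 5/7]] · [[-3, 9], [-4, 5]] = [[-1, -1], [-2, 1]].

-1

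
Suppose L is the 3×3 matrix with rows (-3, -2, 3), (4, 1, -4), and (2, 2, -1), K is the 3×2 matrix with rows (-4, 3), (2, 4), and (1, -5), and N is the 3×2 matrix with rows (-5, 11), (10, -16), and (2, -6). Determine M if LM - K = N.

M = [[0, -1], [0, -4], [-3, 1]]

LM = N + K = [[-9, 14], [12, -12], [3, -11]].
Left-multiplying both sides by L⁻¹ gives M = L⁻¹(N + K).
det L = 5; the adjugate gives L⁻¹ = [[7/5, 4/5, 1], [-4/5, -3/5, 0], [6/5, 2/5, 1]].
M = L⁻¹(N + K) = [[0, -1], [0, -4], [-3, 1]].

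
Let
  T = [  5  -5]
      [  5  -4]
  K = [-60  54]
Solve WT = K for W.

W = [[-6, -6]]

Since T sits to the right of W, W = KT⁻¹.
T has determinant 5; T⁻¹ = [[-4/5, 1], [-1, 1]].
W = KT⁻¹ = [[-60, 54]] · [[-4/5, 1], [-1, 1]] = [[-6, -6]].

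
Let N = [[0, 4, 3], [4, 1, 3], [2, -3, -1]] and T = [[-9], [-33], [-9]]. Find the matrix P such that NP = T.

N is on the left of P, so left-multiply by N⁻¹: P = N⁻¹T.
det N = -2, so N⁻¹ = [[-4, 5/2, -9/2], [-5, 3, -6], [7, -4, 8]].
P = N⁻¹T = [[-4, 5/2, -9/2], [-5, 3, -6], [7, -4, 8]] · [[-9], [-33], [-9]] = [[-6], [0], [-3]].

P = [[-6], [0], [-3]]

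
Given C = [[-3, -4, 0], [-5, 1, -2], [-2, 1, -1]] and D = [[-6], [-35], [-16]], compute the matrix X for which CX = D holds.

X = [[6], [-3], [1]]

C is on the left of X, so left-multiply by C⁻¹: X = C⁻¹D.
C has determinant 1; C⁻¹ = [[1, -4, 8], [-1, 3, -6], [-3, 11, -23]].
X = C⁻¹D = [[1, -4, 8], [-1, 3, -6], [-3, 11, -23]] · [[-6], [-35], [-16]] = [[6], [-3], [1]].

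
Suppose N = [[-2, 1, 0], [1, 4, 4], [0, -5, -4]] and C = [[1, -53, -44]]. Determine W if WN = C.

W = [[-3, -5, 6]]

Since N sits to the right of W, W = CN⁻¹.
det N = -4; the adjugate gives N⁻¹ = [[-1, -1, -1], [-1, -2, -2], [5/4, 5/2, 9/4]].
W = CN⁻¹ = [[1, -53, -44]] · [[-1, -1, -1], [-1, -2, -2], [5/4, 5/2, 9/4]] = [[-3, -5, 6]].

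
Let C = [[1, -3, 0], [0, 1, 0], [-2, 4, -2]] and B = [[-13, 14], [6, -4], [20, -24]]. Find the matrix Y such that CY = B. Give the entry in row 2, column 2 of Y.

-4

Left-multiplying both sides by C⁻¹ gives Y = C⁻¹B.
det C = -2; the adjugate gives C⁻¹ = [[1, 3, 0], [0, 1, 0], [-1, -1, -1/2]].
Y = C⁻¹B = [[1, 3, 0], [0, 1, 0], [-1, -1, -1/2]] · [[-13, 14], [6, -4], [20, -24]] = [[5, 2], [6, -4], [-3, 2]].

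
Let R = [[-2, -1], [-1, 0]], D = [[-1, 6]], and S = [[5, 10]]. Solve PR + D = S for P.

PR = S − D = [[6, 4]].
R is on the right of P, so right-multiply by R⁻¹: P = (S − D)R⁻¹.
R has determinant -1; R⁻¹ = [[0, -1], [-1, 2]].
P = (S − D)R⁻¹ = [[-4, 2]].

P = [[-4, 2]]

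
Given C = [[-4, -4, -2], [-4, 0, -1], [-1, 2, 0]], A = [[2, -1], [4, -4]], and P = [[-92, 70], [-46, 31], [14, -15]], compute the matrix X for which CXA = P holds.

X = [[3, 2], [1, 3], [3, -4]]

Isolating X: multiply by C⁻¹ from the left and A⁻¹ from the right, so X = C⁻¹PA⁻¹.
det C = 4; the adjugate gives C⁻¹ = [[1/2, -1, 1], [1/4, -1/2, 1], [-2, 3, -4]].
det A = -4, so A⁻¹ = [[1, -1/4], [1, -1/2]].
C⁻¹P = [[14, -11], [14, -13], [-10, 13]].
X = (C⁻¹P)A⁻¹ = [[3, 2], [1, 3], [3, -4]].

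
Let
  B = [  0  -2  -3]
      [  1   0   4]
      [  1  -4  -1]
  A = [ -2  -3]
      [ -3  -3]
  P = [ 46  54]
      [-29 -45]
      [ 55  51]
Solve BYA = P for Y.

Y = [[0, -1], [-2, 5], [4, 0]]

Left-multiply by B⁻¹ and right-multiply by A⁻¹: Y = B⁻¹PA⁻¹.
B has determinant 2; B⁻¹ = [[8, 5, -4], [5/2, 3/2, -3/2], [-2, -1, 1]].
det A = -3, so A⁻¹ = [[1, -1], [-1, 2/3]].
B⁻¹P = [[3, 3], [-11, -9], [-8, -12]].
Y = (B⁻¹P)A⁻¹ = [[0, -1], [-2, 5], [4, 0]].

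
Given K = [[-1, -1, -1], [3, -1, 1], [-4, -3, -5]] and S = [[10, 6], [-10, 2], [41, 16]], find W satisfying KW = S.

K is on the left of W, so left-multiply by K⁻¹: W = K⁻¹S.
K has determinant -6; K⁻¹ = [[-4/3, 1/3, 1/3], [-11/6, -1/6, 1/3], [13/6, -1/6, -2/3]].
W = K⁻¹S = [[-4/3, 1/3, 1/3], [-11/6, -1/6, 1/3], [13/6, -1/6, -2/3]] · [[10, 6], [-10, 2], [41, 16]] = [[-3, -2], [-3, -6], [-4, 2]].

W = [[-3, -2], [-3, -6], [-4, 2]]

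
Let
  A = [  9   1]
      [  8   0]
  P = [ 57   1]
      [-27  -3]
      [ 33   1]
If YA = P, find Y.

Y = [[1, 6], [-3, 0], [1, 3]]

Right-multiplying both sides by A⁻¹ gives Y = PA⁻¹.
A has determinant -8; A⁻¹ = [[0, 1/8], [1, -9/8]].
Y = PA⁻¹ = [[57, 1], [-27, -3], [33, 1]] · [[0, 1/8], [1, -9/8]] = [[1, 6], [-3, 0], [1, 3]].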